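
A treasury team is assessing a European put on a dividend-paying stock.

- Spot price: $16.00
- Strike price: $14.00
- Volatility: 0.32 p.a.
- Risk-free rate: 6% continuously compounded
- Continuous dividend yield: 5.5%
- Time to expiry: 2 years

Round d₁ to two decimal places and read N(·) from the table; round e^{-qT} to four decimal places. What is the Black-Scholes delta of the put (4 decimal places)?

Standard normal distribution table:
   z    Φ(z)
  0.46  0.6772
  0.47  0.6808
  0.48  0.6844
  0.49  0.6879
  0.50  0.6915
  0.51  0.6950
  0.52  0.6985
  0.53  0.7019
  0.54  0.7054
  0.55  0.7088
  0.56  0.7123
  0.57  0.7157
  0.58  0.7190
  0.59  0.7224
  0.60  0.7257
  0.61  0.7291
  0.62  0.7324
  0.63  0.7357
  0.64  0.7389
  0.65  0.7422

-0.2639

T = 2;  σ√T = 0.4525
d₁ = [ln(16/14) + (0.06 − 0.055 + 0.32²/2)·2] / 0.4525 = [0.1335 + 0.1124] / 0.4525 = 0.5434 → 0.54
N(d₁) = N(0.54) = 0.7054
Δ_put = exp(−qT)·(N(d₁) − 1) = 0.8958·(0.7054 − 1) = -0.2639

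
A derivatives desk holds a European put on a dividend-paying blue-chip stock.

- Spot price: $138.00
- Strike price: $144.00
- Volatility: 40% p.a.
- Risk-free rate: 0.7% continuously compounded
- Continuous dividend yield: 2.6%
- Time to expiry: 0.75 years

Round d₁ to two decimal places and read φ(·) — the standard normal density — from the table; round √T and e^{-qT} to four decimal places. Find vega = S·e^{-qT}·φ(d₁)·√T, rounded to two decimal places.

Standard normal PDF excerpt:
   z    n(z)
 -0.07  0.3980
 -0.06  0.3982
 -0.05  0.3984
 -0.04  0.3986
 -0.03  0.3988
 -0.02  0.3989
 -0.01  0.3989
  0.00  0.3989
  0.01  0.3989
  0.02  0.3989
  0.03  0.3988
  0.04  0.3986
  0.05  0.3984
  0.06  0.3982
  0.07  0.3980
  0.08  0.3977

46.75

σ√T = 0.4 × 0.8660 = 0.3464
ln(S/K) + (r − q + σ²/2)T = ln(138/144) + (0.007 − 0.026 + 0.4²/2)·0.75 = -0.0426 + 0.0458 = 0.0032
d₁ = 0.0032 / 0.3464 = 0.0092 ⇒ 0.01
√T = √0.75 = 0.8660
φ(d₁) = φ(0.01) = 0.3989
e^(−qT) = e^(−0.026·0.75) = 0.9807
vega = S·e^(−qT)·φ(d₁)·√T = 138·0.9807·0.3989·0.8660 = 46.7517
(Vega is the same for a European call and put with the same parameters.)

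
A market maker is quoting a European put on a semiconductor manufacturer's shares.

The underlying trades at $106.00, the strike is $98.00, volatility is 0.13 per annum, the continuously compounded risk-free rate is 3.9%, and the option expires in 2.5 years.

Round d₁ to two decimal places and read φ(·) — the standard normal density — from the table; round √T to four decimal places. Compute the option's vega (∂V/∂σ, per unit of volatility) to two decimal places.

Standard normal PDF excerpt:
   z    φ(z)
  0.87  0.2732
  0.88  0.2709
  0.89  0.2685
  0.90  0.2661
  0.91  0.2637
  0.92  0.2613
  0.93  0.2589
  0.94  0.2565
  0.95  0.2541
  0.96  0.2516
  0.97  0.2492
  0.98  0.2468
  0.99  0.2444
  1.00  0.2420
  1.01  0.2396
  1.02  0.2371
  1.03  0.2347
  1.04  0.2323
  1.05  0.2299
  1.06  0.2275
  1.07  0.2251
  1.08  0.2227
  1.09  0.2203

42.17

T = 2.5;  σ√T = 0.2055
d₁ = [ln(106/98) + (0.039 + 0.13²/2)·2.5] / 0.2055 = [0.0785 + 0.1186] / 0.2055 = 0.9589 ⇒ 0.96
√T = √2.5 = 1.5811
φ(d₁) = φ(0.96) = 0.2516
vega = S·φ(d₁)·√T = 106·0.2516·1.5811 = 42.1673
(The call has the same vega.)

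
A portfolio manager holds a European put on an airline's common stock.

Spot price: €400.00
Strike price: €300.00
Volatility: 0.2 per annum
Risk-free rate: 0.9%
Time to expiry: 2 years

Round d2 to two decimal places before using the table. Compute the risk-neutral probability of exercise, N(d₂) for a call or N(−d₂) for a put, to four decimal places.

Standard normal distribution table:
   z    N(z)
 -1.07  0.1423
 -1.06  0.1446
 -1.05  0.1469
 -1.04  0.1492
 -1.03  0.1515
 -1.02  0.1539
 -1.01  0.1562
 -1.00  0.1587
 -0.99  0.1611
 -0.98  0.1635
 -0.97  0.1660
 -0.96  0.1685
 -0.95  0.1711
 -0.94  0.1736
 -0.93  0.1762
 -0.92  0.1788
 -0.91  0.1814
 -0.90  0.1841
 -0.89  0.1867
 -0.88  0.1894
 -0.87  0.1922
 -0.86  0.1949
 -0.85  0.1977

0.1736

T = 2;  σ√T = 0.2828
d₁ = [ln(400/300) + (0.009 + 0.2²/2)·2] / 0.2828 = [0.2877 + 0.0580] / 0.2828 = 1.2222 ⇒ 1.22
d₂ = d₁ − σ√T = 1.2222 − 0.2828 = 0.9393 ⇒ 0.94
Pr(exercise) under Q = N(−d₂) = N(-0.94) = 0.1736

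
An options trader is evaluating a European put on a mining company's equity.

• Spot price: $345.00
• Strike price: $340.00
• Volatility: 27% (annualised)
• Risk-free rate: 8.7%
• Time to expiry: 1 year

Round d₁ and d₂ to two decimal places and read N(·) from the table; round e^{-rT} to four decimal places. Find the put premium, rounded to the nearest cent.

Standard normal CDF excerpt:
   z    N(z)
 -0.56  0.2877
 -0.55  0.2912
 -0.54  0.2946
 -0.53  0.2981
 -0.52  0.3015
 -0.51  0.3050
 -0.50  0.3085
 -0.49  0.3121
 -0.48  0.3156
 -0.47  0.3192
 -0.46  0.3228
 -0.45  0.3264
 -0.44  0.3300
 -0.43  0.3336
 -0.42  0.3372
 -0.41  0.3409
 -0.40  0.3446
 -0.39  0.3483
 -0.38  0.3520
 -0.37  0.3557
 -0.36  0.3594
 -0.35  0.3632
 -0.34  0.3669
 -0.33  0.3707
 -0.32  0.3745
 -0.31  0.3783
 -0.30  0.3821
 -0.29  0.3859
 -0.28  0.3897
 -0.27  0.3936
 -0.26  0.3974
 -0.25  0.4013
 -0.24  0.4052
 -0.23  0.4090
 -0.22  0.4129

$21.07

T = 1;  σ√T = 0.2700
d₁ = [ln(345/340) + (0.087 + 0.27²/2)·1] / 0.2700 = [0.0146 + 0.1235] / 0.2700 = 0.5113 ⇒ 0.51
d₂ = d₁ − σ√T = 0.5113 − 0.2700 = 0.2413 ⇒ 0.24
e^(−rT) = e^(−0.087·1) = 0.9167
N(−d₂) = N(-0.24) = 0.4052;  N(−d₁) = N(-0.51) = 0.3050
P = 340·0.9167·0.4052 − 345·0.3050 = 126.2919 − 105.2250 = 21.0669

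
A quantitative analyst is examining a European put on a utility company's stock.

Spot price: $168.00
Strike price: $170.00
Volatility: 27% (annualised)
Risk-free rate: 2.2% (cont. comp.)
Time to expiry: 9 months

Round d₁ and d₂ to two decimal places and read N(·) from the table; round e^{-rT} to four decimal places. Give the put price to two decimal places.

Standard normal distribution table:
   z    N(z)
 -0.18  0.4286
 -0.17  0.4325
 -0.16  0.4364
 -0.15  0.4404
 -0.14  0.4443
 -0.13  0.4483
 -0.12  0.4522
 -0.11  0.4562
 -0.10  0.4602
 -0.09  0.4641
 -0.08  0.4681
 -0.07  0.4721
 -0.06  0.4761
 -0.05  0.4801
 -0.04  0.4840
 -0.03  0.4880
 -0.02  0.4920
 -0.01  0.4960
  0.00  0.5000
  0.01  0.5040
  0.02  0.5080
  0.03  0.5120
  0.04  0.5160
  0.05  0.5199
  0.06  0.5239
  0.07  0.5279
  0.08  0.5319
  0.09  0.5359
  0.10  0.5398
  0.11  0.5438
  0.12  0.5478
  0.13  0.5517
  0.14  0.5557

σ√T = 0.27 × 0.8660 = 0.2338
ln(S/K) + (r + σ²/2)T = ln(168/170) + (0.022 + 0.27²/2)·0.75 = -0.0118 + 0.0438 = 0.0320
d₁ = 0.0320 / 0.2338 = 0.1369 → 0.14
d₂ = d₁ − σ√T = 0.1369 − 0.2338 = -0.0970 → -0.10
e^(−rT) = e^(−0.022·0.75) = 0.9836
N(−d₂) = N(0.10) = 0.5398;  N(−d₁) = N(-0.14) = 0.4443
P = 170·0.9836·0.5398 − 168·0.4443 = 90.2610 − 74.6424 = 15.6186

$15.62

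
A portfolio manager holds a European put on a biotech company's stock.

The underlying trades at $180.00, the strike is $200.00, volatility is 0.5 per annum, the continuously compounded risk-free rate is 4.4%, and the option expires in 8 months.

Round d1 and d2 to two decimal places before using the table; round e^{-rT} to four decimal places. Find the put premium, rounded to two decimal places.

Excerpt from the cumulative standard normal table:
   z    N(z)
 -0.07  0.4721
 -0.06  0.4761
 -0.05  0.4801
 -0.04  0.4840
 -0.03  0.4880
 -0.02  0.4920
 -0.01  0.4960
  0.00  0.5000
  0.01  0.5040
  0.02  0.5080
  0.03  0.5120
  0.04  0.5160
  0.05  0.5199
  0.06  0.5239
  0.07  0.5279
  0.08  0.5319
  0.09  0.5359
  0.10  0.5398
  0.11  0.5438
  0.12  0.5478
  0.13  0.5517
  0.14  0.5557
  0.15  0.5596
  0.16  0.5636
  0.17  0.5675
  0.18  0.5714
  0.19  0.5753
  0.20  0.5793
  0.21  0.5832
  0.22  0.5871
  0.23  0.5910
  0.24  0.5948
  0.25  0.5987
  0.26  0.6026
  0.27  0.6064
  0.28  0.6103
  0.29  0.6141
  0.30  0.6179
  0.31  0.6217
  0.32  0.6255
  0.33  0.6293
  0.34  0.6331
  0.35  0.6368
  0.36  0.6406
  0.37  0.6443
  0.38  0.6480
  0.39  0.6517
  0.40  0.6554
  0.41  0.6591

σ√T = 0.5 × 0.8165 = 0.4082
ln(S/K) + (r + σ²/2)T = ln(180/200) + (0.044 + 0.5²/2)·0.6667 = -0.1054 + 0.1127 = 0.0073
d₁ = 0.0073 / 0.4082 = 0.0179 which rounds to 0.02
d₂ = d₁ − σ√T = 0.0179 − 0.4082 = -0.3904 which rounds to -0.39
exp(−rT) = exp(−0.044·0.6667) = 0.9711
P = 200·0.9711·N(0.39) − 180·N(-0.02) = 200·0.9711·0.6517 − 180·0.4920 = 126.5732 − 88.5600 = 38.0132

$38.01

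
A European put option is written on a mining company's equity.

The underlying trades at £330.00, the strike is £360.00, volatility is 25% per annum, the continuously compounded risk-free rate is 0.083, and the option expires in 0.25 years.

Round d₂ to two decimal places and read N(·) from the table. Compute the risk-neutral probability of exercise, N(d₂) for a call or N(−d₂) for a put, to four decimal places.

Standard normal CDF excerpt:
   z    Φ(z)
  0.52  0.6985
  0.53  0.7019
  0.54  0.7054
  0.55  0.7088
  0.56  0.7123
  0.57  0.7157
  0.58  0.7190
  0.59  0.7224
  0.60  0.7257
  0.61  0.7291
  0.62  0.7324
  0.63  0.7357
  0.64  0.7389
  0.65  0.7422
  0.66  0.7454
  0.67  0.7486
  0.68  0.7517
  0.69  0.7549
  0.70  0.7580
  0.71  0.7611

σ√T = 0.25 × 0.5000 = 0.1250
d₁ = [ln(330/360) + (0.083 + 0.25²/2)·0.25] / 0.1250 = [-0.0870 + 0.0286] / 0.1250 = -0.4676 ⇒ -0.47
d₂ = d₁ − σ√T = -0.4676 − 0.1250 = -0.5926 ⇒ -0.59
Pr(exercise) under Q = N(−d₂) = N(0.59) = 0.7224

0.7224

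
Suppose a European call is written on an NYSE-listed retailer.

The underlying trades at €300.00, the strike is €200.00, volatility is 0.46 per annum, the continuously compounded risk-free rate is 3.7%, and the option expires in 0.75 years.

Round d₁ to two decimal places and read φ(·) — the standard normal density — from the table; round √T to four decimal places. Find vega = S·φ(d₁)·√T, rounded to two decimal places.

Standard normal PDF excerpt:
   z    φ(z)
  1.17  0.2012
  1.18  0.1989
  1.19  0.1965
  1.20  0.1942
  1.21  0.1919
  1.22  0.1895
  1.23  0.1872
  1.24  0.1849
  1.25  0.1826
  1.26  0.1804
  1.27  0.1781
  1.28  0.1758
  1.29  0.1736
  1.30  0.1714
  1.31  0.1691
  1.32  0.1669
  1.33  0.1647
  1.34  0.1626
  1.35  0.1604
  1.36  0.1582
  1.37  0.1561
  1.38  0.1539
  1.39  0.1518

σ√T = 0.46·√0.75 = 0.3984
ln(S/K) + (r + σ²/2)T = ln(300/200) + (0.037 + 0.46²/2)·0.75 = 0.4055 + 0.1071 = 0.5126
d₁ = 0.5126 / 0.3984 = 1.2867 → 1.29
√T = √0.75 = 0.8660
φ(d₁) = φ(1.29) = 0.1736
vega = S·φ(d₁)·√T = 300·0.1736·0.8660 = 45.1013

45.10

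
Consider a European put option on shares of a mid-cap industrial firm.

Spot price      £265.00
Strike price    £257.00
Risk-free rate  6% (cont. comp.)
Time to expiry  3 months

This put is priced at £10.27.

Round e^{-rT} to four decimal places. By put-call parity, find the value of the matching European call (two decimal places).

£22.10

exp(−rT) = exp(−0.06·0.25) = 0.9851
Put-call parity: C − P = S − K·e^(−rT) = 265 − 257·0.9851 = 265 − 253.1707 = 11.8293
C = P + (C − P) = 10.27 + (11.8293) = 22.0993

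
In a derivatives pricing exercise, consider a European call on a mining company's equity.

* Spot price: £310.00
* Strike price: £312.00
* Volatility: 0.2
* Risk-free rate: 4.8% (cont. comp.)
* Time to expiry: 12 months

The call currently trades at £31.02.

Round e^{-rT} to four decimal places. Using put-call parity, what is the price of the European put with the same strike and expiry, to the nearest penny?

£18.39

exp(−rT) = exp(−0.048·1) = 0.9531
Put-call parity: C − P = S − K·e^(−rT) = 310 − 312·0.9531 = 310 − 297.3672 = 12.6328
P = C − (C − P) = 31.02 − (12.6328) = 18.3872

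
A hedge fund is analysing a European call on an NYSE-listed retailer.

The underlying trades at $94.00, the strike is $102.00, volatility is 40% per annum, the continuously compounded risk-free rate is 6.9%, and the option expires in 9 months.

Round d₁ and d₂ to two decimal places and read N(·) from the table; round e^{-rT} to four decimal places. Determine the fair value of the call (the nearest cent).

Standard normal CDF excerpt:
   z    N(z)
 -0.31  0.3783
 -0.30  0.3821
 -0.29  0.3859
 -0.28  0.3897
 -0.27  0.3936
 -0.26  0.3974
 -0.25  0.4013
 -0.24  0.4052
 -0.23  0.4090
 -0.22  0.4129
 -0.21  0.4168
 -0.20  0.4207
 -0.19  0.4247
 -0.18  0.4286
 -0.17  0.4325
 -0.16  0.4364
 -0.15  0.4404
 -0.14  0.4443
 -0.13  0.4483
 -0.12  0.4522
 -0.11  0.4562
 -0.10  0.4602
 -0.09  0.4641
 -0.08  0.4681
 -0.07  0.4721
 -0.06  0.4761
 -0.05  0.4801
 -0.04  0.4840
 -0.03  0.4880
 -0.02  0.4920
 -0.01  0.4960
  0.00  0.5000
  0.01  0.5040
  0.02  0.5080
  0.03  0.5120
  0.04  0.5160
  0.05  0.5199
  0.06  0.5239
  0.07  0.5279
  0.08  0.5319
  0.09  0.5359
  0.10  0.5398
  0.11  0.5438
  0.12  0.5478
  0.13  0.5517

σ√T = 0.4 × 0.8660 = 0.3464
d₁ = [ln(94/102) + (0.069 + 0.4²/2)·0.75] / 0.3464 = [-0.0817 + 0.1118] / 0.3464 = 0.0868 → 0.09
d₂ = d₁ − σ√T = 0.0868 − 0.3464 = -0.2596 → -0.26
exp(−rT) = exp(−0.069·0.75) = 0.9496
N(d₁) = N(0.09) = 0.5359;  N(d₂) = N(-0.26) = 0.3974
C = 94·0.5359 − 102·0.9496·0.3974 = 50.3746 − 38.4918 = 11.8828

$11.88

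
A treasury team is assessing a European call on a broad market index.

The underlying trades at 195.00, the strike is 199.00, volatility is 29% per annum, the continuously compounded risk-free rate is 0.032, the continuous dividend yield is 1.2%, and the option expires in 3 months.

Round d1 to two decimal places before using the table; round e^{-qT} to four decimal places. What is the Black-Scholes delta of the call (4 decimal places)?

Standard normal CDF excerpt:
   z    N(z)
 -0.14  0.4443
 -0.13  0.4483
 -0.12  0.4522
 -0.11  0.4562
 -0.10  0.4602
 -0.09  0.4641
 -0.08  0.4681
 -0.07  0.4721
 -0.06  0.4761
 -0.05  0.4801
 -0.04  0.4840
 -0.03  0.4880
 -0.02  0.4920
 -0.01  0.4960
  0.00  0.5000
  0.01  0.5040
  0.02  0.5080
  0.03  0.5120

0.4865

T = 0.25;  σ√T = 0.1450
d₁ = [ln(195/199) + (0.032 − 0.012 + 0.29²/2)·0.25] / 0.1450 = [-0.0203 + 0.0155] / 0.1450 = -0.0331 ≈ -0.03
N(d₁) = N(-0.03) = 0.4880
Δ_call = e^(−qT)·N(d₁) = 0.9970·0.4880 = 0.4865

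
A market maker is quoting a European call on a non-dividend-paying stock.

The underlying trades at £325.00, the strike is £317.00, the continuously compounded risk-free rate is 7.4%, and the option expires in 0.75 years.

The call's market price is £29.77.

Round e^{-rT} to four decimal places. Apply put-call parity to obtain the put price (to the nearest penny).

e^(−rT) = e^(−0.074·0.75) = 0.9460
Put-call parity: C − P = S − K·e^(−rT) = 325 − 317·0.9460 = 325 − 299.8820 = 25.1180
P = C − (C − P) = 29.77 − (25.1180) = 4.6520

£4.65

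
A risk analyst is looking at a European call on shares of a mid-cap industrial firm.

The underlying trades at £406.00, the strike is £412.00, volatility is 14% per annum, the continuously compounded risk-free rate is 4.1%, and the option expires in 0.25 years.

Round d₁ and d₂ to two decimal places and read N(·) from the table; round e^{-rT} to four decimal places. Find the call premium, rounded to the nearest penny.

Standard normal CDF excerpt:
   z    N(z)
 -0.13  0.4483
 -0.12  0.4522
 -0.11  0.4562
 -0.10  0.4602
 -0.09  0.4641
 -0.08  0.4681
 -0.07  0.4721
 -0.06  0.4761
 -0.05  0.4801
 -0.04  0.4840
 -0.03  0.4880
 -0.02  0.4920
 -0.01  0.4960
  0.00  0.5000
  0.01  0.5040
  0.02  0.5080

£10.46

σ√T = 0.14 × 0.5000 = 0.0700
d₁ = [ln(406/412) + (0.041 + ½·0.14²)·0.25] / (σ√T) = (-0.0147 + 0.0127) / 0.0700 = -0.0281 ≈ -0.03
d₂ = -0.0281 − 0.0700 = -0.0981 ≈ -0.10
exp(−rT) = exp(−0.041·0.25) = 0.9898
N(d₁) = N(-0.03) = 0.4880;  N(d₂) = N(-0.10) = 0.4602
C = 406·0.4880 − 412·0.9898·0.4602 = 198.1280 − 187.6685 = 10.4595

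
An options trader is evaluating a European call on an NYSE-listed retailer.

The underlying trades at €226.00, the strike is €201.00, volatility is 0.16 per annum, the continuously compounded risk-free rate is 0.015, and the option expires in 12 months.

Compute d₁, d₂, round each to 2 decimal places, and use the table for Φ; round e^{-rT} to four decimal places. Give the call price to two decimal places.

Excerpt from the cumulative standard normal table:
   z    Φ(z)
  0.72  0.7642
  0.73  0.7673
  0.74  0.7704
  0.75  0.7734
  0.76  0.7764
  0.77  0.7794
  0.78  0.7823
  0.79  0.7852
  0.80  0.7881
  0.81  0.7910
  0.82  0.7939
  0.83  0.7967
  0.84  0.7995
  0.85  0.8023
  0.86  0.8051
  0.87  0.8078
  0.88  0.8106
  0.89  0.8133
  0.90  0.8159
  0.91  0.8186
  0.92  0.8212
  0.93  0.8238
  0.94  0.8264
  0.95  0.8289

€31.87

σ√T = 0.16·√1 = 0.1600
d₁ = [ln(226/201) + (0.015 + 0.16²/2)·1] / 0.1600 = [0.1172 + 0.0278] / 0.1600 = 0.9064 → 0.91
d₂ = d₁ − σ√T = 0.9064 − 0.1600 = 0.7464 → 0.75
exp(−rT) = exp(−0.015·1) = 0.9851
N(d₁) = N(0.91) = 0.8186;  N(d₂) = N(0.75) = 0.7734
C = 226·0.8186 − 201·0.9851·0.7734 = 185.0036 − 153.1371 = 31.8665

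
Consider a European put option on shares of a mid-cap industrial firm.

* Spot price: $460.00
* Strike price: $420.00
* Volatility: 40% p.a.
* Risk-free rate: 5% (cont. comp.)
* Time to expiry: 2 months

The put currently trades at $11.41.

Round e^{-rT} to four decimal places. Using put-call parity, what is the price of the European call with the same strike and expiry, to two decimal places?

$54.90

exp(−rT) = exp(−0.05·0.1667) = 0.9917
Put-call parity: C − P = S − K·e^(−rT) = 460 − 420·0.9917 = 460 − 416.5140 = 43.4860
C = P + (C − P) = 11.41 + (43.4860) = 54.8960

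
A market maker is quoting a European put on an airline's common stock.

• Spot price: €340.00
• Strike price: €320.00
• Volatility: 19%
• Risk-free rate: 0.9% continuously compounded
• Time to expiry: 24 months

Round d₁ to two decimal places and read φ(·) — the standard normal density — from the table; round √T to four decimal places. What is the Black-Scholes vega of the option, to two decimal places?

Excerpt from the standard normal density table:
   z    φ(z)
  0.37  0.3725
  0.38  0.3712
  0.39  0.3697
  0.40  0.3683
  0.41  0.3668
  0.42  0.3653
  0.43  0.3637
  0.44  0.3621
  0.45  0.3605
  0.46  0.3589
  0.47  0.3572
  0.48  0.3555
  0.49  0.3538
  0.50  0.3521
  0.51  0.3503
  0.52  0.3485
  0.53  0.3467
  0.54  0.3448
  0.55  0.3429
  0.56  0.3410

174.88

T = 2;  σ√T = 0.2687
d₁ = [ln(340/320) + (0.009 + 0.19²/2)·2] / 0.2687 = [0.0606 + 0.0541] / 0.2687 = 0.4270 → 0.43
√T = √2 = 1.4142
φ(d₁) = φ(0.43) = 0.3637
vega = S·φ(d₁)·√T = 340·0.3637·1.4142 = 174.8771
(Vega is the same for a European call and put with the same parameters.)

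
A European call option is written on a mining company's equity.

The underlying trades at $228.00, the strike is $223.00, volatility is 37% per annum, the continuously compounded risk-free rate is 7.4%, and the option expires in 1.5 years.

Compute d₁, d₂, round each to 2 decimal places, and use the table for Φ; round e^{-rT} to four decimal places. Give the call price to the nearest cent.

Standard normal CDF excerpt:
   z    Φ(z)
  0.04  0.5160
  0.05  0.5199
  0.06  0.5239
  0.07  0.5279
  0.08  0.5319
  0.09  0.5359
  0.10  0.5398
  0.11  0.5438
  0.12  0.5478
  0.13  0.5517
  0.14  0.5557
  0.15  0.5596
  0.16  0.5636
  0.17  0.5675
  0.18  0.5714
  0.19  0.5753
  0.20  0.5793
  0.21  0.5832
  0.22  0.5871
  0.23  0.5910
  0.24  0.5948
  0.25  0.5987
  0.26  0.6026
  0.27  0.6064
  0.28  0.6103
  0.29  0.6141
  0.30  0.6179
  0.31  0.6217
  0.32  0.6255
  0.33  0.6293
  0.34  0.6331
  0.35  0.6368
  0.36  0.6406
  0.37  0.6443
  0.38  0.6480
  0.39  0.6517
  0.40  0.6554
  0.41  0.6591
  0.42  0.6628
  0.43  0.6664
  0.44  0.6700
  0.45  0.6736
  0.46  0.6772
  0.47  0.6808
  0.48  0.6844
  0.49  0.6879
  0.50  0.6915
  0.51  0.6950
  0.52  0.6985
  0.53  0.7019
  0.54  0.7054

σ√T = 0.37 × 1.2247 = 0.4532
ln(S/K) + (r + σ²/2)T = ln(228/223) + (0.074 + 0.37²/2)·1.5 = 0.0222 + 0.2137 = 0.2358
d₁ = 0.2358 / 0.4532 = 0.5205 ≈ 0.52
d₂ = d₁ − σ√T = 0.5205 − 0.4532 = 0.0673 ≈ 0.07
exp(−rT) = exp(−0.074·1.5) = 0.8949
N(d₁) = N(0.52) = 0.6985;  N(d₂) = N(0.07) = 0.5279
C = 228·0.6985 − 223·0.8949·0.5279 = 159.2580 − 105.3491 = 53.9089

$53.91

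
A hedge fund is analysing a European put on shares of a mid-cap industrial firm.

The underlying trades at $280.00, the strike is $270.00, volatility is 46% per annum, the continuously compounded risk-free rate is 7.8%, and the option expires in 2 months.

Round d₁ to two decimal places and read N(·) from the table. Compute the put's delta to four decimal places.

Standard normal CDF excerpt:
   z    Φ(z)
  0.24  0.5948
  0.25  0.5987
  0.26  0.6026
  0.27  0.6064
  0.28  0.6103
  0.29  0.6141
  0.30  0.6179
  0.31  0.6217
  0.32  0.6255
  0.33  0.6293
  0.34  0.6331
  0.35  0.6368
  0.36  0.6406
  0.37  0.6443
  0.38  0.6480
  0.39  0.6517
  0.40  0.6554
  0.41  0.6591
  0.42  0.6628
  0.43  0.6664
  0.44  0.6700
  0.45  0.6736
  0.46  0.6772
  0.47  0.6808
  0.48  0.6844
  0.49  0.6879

σ√T = 0.46·√0.1667 = 0.1878
ln(S/K) + (r + σ²/2)T = ln(280/270) + (0.078 + 0.46²/2)·0.1667 = 0.0364 + 0.0306 = 0.0670
d₁ = 0.0670 / 0.1878 = 0.3568 which rounds to 0.36
N(d₁) = N(0.36) = 0.6406
Δ_put = N(d₁) − 1 = 0.6406 − 1 = -0.3594

-0.3594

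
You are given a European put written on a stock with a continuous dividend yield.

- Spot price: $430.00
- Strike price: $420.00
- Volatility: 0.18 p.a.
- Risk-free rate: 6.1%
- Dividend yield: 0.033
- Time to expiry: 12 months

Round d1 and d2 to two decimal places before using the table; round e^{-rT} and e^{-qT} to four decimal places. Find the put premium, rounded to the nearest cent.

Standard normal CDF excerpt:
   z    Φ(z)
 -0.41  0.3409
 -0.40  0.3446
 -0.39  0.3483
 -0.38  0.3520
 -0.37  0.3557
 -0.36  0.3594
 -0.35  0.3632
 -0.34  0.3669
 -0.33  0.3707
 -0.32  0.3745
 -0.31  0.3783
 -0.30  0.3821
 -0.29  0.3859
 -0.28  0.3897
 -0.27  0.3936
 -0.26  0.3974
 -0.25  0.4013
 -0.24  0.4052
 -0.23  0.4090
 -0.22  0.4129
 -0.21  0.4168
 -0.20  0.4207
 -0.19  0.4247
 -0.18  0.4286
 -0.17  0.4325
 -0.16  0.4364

σ√T = 0.18 × 1.0000 = 0.1800
d₁ = [ln(430/420) + (0.061 − 0.033 + 0.18²/2)·1] / 0.1800 = [0.0235 + 0.0442] / 0.1800 = 0.3763 ≈ 0.38
d₂ = d₁ − σ√T = 0.3763 − 0.1800 = 0.1963 ≈ 0.20
e^(−qT) = e^(−0.033·1) = 0.9675;  e^(−rT) = e^(−0.061·1) = 0.9408
N(−d₂) = N(-0.20) = 0.4207;  N(−d₁) = N(-0.38) = 0.3520
P = 420·0.9408·0.4207 − 430·0.9675·0.3520 = 166.2337 − 146.4408 = 19.7929

$19.79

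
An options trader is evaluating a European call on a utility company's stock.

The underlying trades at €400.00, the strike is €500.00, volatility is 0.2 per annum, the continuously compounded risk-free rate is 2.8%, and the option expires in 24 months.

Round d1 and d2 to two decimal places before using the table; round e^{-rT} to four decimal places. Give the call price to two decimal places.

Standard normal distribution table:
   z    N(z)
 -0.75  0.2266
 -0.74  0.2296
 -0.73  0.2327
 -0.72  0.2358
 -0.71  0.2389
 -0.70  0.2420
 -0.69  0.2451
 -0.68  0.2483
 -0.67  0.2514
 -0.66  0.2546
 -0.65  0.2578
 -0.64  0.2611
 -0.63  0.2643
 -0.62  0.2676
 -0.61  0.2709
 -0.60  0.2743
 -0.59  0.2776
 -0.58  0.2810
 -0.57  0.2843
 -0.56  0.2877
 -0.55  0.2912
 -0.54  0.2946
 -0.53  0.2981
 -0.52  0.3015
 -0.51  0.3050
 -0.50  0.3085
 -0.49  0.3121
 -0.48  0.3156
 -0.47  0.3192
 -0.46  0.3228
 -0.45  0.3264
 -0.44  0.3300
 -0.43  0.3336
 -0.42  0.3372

T = 2;  σ√T = 0.2828
d₁ = [ln(400/500) + (0.028 + 0.2²/2)·2] / 0.2828 = [-0.2231 + 0.0960] / 0.2828 = -0.4495 → -0.45
d₂ = d₁ − σ√T = -0.4495 − 0.2828 = -0.7324 → -0.73
exp(−rT) = exp(−0.028·2) = 0.9455
C = 400·N(-0.45) − 500·0.9455·N(-0.73) = 400·0.3264 − 500·0.9455·0.2327 = 130.5600 − 110.0089 = 20.5511

€20.55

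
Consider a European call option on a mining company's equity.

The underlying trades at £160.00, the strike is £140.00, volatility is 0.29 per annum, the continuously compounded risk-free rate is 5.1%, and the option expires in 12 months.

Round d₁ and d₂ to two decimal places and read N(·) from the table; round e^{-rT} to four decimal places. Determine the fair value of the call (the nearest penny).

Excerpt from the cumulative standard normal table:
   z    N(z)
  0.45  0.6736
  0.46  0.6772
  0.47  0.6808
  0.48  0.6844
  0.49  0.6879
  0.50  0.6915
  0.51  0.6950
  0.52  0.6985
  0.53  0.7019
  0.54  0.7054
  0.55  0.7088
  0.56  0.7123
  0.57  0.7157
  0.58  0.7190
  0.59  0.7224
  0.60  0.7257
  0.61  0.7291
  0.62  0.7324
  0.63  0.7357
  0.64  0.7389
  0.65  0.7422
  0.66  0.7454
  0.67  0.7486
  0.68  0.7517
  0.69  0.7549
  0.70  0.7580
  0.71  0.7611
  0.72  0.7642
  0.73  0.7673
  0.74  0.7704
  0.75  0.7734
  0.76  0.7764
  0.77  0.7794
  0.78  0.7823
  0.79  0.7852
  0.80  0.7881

£33.65

σ√T = 0.29·√1 = 0.2900
d₁ = [ln(160/140) + (0.051 + ½·0.29²)·1] / (σ√T) = (0.1335 + 0.0930) / 0.2900 = 0.7813 → 0.78
d₂ = 0.7813 − 0.2900 = 0.4913 → 0.49
e^(−rT) = e^(−0.051·1) = 0.9503
N(d₁) = N(0.78) = 0.7823;  N(d₂) = N(0.49) = 0.6879
C = 160·0.7823 − 140·0.9503·0.6879 = 125.1680 − 91.5196 = 33.6484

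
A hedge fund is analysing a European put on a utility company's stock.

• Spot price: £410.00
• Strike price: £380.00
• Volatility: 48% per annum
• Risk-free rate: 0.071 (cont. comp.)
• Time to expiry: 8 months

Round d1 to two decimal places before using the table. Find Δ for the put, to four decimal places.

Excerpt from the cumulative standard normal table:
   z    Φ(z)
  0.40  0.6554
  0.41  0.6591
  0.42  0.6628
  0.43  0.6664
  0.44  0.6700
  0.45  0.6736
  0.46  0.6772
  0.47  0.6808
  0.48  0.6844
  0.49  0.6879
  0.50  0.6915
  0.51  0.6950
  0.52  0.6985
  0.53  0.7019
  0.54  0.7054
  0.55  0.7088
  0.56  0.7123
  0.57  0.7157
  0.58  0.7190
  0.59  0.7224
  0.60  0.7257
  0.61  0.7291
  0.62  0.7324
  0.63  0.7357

σ√T = 0.48·√0.6667 = 0.3919
d₁ = [ln(410/380) + (0.071 + 0.48²/2)·0.6667] / 0.3919 = [0.0760 + 0.1241] / 0.3919 = 0.5106 which rounds to 0.51
N(d₁) = N(0.51) = 0.6950
Δ_put = N(d₁) − 1 = 0.6950 − 1 = -0.3050

-0.3050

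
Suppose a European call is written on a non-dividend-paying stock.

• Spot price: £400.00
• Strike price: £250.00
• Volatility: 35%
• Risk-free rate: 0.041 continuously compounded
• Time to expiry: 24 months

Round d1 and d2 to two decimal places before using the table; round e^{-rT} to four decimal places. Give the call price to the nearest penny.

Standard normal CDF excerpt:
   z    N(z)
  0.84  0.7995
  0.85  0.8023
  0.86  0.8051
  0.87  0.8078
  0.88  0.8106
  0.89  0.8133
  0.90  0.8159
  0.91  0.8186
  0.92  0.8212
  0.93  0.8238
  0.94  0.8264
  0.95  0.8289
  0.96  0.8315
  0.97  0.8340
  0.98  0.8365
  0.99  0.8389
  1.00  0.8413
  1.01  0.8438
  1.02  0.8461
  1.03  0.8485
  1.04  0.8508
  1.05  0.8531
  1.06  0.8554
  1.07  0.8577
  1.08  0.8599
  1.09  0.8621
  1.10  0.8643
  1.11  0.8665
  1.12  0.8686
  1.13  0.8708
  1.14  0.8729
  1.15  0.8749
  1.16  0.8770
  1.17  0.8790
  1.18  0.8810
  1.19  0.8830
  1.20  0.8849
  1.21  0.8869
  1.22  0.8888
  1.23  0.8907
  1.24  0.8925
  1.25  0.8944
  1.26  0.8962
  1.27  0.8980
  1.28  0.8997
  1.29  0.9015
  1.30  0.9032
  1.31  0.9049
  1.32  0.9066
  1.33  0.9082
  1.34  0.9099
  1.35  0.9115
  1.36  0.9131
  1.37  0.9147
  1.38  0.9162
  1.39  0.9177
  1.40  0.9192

£179.18

σ√T = 0.35 × 1.4142 = 0.4950
d₁ = [ln(400/250) + (0.041 + 0.35²/2)·2] / 0.4950 = [0.4700 + 0.2045] / 0.4950 = 1.3627 ≈ 1.36
d₂ = d₁ − σ√T = 1.3627 − 0.4950 = 0.8677 ≈ 0.87
exp(−rT) = exp(−0.041·2) = 0.9213
C = 400·N(1.36) − 250·0.9213·N(0.87) = 400·0.9131 − 250·0.9213·0.8078 = 365.2400 − 186.0565 = 179.1835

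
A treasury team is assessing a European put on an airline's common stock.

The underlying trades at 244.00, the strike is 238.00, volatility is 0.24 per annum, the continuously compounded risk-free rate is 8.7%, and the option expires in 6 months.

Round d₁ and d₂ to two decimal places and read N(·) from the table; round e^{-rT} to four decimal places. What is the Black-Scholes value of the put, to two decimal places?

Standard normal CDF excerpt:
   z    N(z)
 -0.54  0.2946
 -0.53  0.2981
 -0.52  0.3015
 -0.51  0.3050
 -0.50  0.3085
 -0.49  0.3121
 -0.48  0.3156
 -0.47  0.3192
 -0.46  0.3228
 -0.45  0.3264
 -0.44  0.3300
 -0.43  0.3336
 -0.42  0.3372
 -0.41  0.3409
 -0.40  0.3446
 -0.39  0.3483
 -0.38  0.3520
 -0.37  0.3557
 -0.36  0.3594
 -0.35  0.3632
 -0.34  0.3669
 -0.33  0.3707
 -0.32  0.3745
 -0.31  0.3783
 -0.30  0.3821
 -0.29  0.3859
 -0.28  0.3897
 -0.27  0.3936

9.18

σ√T = 0.24·√0.5 = 0.1697
d₁ = [ln(244/238) + (0.087 + 0.24²/2)·0.5] / 0.1697 = [0.0249 + 0.0579] / 0.1697 = 0.4879 which rounds to 0.49
d₂ = d₁ − σ√T = 0.4879 − 0.1697 = 0.3182 which rounds to 0.32
exp(−rT) = exp(−0.087·0.5) = 0.9574
P = 238·0.9574·N(-0.32) − 244·N(-0.49) = 238·0.9574·0.3745 − 244·0.3121 = 85.3340 − 76.1524 = 9.1816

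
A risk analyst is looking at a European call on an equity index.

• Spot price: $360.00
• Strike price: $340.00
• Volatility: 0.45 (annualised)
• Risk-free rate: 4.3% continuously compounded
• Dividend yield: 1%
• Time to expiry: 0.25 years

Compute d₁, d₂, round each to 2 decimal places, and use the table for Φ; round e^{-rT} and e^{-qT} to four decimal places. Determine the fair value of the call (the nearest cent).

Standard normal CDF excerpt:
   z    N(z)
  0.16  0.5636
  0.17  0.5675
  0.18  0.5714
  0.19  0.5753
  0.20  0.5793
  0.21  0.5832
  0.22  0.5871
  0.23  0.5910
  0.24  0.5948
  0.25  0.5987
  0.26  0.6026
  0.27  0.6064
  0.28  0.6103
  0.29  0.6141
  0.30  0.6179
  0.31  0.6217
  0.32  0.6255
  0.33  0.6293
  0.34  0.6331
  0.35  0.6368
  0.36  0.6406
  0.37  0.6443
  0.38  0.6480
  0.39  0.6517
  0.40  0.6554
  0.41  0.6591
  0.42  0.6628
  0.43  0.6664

σ√T = 0.45·√0.25 = 0.2250
d₁ = [ln(360/340) + (0.043 − 0.01 + ½·0.45²)·0.25] / (σ√T) = (0.0572 + 0.0336) / 0.2250 = 0.4032 → 0.40
d₂ = 0.4032 − 0.2250 = 0.1782 → 0.18
exp(−qT) = exp(−0.01·0.25) = 0.9975;  exp(−rT) = exp(−0.043·0.25) = 0.9893
N(d₁) = N(0.40) = 0.6554;  N(d₂) = N(0.18) = 0.5714
C = 360·0.9975·0.6554 − 340·0.9893·0.5714 = 235.3541 − 192.1972 = 43.1569

$43.16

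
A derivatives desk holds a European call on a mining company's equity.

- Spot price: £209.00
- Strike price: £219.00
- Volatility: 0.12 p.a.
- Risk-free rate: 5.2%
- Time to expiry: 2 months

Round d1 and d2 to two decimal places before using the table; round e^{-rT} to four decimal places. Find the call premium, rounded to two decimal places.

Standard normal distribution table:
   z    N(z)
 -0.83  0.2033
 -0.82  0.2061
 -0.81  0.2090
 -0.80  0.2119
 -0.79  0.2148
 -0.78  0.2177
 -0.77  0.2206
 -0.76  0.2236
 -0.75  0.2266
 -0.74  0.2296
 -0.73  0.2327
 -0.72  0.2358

σ√T = 0.12·√0.1667 = 0.0490
d₁ = [ln(209/219) + (0.052 + 0.12²/2)·0.1667] / 0.0490 = [-0.0467 + 0.0099] / 0.0490 = -0.7526 → -0.75
d₂ = d₁ − σ√T = -0.7526 − 0.0490 = -0.8016 → -0.80
exp(−rT) = exp(−0.052·0.1667) = 0.9914
C = 209·N(-0.75) − 219·0.9914·N(-0.80) = 209·0.2266 − 219·0.9914·0.2119 = 47.3594 − 46.0070 = 1.3524

£1.35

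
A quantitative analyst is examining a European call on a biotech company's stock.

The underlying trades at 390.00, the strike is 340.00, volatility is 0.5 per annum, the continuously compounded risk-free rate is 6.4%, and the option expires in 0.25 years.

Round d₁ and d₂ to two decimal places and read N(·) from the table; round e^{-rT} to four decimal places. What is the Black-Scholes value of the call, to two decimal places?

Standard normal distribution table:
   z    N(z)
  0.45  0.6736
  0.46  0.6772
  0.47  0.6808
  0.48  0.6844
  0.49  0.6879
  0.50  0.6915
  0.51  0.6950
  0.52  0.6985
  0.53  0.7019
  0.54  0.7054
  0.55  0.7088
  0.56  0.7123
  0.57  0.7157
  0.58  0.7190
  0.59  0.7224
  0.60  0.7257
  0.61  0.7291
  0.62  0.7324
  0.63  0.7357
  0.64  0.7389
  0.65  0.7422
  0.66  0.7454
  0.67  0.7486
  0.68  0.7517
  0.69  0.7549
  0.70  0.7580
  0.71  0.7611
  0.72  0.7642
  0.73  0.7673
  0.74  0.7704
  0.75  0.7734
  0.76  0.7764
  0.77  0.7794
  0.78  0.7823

T = 0.25;  σ√T = 0.2500
d₁ = [ln(390/340) + (0.064 + 0.5²/2)·0.25] / 0.2500 = [0.1372 + 0.0473] / 0.2500 = 0.7378 → 0.74
d₂ = d₁ − σ√T = 0.7378 − 0.2500 = 0.4878 → 0.49
e^(−rT) = e^(−0.064·0.25) = 0.9841
C = 390·N(0.74) − 340·0.9841·N(0.49) = 390·0.7704 − 340·0.9841·0.6879 = 300.4560 − 230.1672 = 70.2888

70.29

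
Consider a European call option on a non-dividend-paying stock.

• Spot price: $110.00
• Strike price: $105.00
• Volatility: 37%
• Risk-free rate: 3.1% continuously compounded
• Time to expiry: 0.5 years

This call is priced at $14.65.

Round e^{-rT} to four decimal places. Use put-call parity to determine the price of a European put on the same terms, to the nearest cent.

e^(−rT) = e^(−0.031·0.5) = 0.9846
Put-call parity: C − P = S − K·e^(−rT) = 110 − 105·0.9846 = 110 − 103.3830 = 6.6170
P = C − (C − P) = 14.65 − (6.6170) = 8.0330

$8.03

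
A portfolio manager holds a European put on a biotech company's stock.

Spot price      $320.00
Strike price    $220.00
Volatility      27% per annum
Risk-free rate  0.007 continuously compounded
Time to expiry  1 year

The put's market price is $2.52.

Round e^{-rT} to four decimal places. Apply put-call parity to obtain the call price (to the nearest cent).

$104.06

e^(−rT) = e^(−0.007·1) = 0.9930
Put-call parity: C − P = S − K·e^(−rT) = 320 − 220·0.9930 = 320 − 218.4600 = 101.5400
C = P + (C − P) = 2.52 + (101.5400) = 104.0600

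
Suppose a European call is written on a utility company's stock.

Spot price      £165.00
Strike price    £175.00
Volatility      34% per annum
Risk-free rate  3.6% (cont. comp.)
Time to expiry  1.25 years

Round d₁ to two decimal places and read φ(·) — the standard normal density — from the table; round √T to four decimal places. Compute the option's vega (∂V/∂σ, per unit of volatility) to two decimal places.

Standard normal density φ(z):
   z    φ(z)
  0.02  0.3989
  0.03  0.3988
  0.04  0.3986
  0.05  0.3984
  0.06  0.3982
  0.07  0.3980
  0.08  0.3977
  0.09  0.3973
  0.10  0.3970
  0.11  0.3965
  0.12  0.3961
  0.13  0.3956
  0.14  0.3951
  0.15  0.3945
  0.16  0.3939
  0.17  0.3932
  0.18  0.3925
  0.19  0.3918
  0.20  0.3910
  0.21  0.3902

72.77

T = 1.25;  σ√T = 0.3801
d₁ = [ln(165/175) + (0.036 + 0.34²/2)·1.25] / 0.3801 = [-0.0588 + 0.1173] / 0.3801 = 0.1537 which rounds to 0.15
√T = √1.25 = 1.1180
φ(d₁) = φ(0.15) = 0.3945
vega = S·φ(d₁)·√T = 165·0.3945·1.1180 = 72.7734
(The put has the same vega.)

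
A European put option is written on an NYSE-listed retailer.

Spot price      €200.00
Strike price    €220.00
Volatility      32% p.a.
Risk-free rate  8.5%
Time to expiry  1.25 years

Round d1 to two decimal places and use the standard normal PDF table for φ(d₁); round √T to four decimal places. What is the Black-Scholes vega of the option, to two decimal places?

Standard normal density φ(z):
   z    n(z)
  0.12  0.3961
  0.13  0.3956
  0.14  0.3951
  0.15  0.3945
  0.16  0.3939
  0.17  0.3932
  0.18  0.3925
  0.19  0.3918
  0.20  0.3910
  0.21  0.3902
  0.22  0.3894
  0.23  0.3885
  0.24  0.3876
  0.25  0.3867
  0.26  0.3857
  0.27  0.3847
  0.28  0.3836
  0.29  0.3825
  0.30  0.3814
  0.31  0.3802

T = 1.25;  σ√T = 0.3578
d₁ = [ln(200/220) + (0.085 + 0.32²/2)·1.25] / 0.3578 = [-0.0953 + 0.1703] / 0.3578 = 0.2095 → 0.21
√T = √1.25 = 1.1180
φ(d₁) = φ(0.21) = 0.3902
vega = S·φ(d₁)·√T = 200·0.3902·1.1180 = 87.2487

87.25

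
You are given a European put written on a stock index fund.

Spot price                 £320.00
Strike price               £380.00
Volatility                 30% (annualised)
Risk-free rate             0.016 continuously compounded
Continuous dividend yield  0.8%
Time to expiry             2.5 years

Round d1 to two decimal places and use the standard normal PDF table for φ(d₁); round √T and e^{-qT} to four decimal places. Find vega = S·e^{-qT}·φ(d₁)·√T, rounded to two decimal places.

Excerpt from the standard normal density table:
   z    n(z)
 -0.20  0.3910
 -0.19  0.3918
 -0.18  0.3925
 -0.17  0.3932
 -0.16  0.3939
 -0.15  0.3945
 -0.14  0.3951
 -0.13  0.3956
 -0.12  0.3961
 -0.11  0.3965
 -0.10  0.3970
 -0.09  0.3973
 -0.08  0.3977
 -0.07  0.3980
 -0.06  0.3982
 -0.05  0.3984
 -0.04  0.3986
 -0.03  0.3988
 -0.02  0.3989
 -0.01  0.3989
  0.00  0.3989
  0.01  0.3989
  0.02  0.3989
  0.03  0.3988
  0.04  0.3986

197.23

σ√T = 0.3 × 1.5811 = 0.4743
d₁ = [ln(320/380) + (0.016 − 0.008 + 0.3²/2)·2.5] / 0.4743 = [-0.1719 + 0.1325] / 0.4743 = -0.0830 ⇒ -0.08
√T = √2.5 = 1.5811
φ(d₁) = φ(-0.08) = 0.3977
exp(−qT) = exp(−0.008·2.5) = 0.9802
vega = S·exp(−qT)·φ(d₁)·√T = 320·0.9802·0.3977·1.5811 = 197.2330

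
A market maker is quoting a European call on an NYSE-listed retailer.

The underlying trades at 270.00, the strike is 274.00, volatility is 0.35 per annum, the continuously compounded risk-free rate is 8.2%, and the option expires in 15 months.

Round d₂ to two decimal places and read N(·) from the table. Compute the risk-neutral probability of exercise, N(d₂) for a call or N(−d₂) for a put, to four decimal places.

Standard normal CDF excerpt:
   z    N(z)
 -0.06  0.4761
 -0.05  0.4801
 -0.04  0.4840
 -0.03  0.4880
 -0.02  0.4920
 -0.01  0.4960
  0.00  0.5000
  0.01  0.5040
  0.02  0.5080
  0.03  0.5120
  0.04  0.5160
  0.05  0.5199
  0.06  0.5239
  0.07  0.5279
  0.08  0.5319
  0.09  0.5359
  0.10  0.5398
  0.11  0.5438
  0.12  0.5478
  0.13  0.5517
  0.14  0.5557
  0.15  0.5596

σ√T = 0.35·√1.25 = 0.3913
d₁ = [ln(270/274) + (0.082 + 0.35²/2)·1.25] / 0.3913 = [-0.0147 + 0.1791] / 0.3913 = 0.4200 ⇒ 0.42
d₂ = d₁ − σ√T = 0.4200 − 0.3913 = 0.0287 ⇒ 0.03
Pr(exercise) under Q = N(d₂) = 0.5120

0.5120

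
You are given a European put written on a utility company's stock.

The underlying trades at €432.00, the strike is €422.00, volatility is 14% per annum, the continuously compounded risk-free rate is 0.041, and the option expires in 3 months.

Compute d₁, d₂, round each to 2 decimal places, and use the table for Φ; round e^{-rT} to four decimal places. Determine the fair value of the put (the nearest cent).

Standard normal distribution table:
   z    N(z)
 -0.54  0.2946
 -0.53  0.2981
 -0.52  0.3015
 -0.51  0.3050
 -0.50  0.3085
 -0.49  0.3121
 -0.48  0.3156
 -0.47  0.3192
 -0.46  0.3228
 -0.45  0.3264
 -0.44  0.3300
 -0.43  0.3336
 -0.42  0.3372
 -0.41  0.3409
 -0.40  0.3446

σ√T = 0.14·√0.25 = 0.0700
d₁ = [ln(432/422) + (0.041 + 0.14²/2)·0.25] / 0.0700 = [0.0234 + 0.0127] / 0.0700 = 0.5160 → 0.52
d₂ = d₁ − σ√T = 0.5160 − 0.0700 = 0.4460 → 0.45
exp(−rT) = exp(−0.041·0.25) = 0.9898
N(−d₂) = N(-0.45) = 0.3264;  N(−d₁) = N(-0.52) = 0.3015
P = 422·0.9898·0.3264 − 432·0.3015 = 136.3358 − 130.2480 = 6.0878

€6.09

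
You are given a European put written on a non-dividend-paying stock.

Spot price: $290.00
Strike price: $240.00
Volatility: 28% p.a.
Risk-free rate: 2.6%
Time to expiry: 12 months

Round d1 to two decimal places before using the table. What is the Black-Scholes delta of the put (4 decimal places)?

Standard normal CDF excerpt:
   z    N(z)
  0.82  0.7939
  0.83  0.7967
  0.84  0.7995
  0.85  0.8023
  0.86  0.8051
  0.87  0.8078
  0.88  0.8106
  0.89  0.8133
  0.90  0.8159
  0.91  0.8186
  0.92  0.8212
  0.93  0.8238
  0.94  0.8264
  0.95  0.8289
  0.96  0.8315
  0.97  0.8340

-0.1814

T = 1;  σ√T = 0.2800
d₁ = [ln(290/240) + (0.026 + ½·0.28²)·1] / (σ√T) = (0.1892 + 0.0652) / 0.2800 = 0.9087 which rounds to 0.91
N(d₁) = N(0.91) = 0.8186
Δ_put = N(d₁) − 1 = 0.8186 − 1 = -0.1814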